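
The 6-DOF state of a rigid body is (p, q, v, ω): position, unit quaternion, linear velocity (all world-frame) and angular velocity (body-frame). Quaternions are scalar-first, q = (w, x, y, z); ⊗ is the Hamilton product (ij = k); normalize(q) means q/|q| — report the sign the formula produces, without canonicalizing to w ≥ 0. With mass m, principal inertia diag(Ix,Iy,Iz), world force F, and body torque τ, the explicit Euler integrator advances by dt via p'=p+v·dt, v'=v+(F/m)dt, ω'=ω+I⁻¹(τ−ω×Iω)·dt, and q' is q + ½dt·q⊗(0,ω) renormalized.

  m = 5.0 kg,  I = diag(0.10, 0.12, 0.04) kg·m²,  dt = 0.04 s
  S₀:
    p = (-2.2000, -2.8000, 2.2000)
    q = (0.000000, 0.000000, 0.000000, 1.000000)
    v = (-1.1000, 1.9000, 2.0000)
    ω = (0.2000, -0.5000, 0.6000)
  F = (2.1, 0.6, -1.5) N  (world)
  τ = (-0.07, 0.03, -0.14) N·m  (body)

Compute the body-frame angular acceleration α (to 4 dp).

α = (-0.9400, 0.1900, -3.4500)

ω×(Iω) gyroscopic = (0.0240, 0.0072, -0.0020)
angular accel α = (-0.9400, 0.1900, -3.4500)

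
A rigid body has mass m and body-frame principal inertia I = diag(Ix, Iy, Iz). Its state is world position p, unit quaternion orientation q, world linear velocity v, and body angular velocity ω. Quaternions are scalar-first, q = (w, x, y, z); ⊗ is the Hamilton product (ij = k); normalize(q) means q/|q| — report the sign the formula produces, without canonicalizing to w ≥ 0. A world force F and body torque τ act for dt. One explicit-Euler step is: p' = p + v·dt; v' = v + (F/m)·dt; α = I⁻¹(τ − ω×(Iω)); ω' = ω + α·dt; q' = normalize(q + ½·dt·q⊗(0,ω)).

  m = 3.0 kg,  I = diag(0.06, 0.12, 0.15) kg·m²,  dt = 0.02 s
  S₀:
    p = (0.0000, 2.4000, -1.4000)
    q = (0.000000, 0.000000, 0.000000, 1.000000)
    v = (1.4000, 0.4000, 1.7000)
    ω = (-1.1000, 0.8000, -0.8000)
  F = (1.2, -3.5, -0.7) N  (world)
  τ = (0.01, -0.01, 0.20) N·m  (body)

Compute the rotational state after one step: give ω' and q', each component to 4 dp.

precession coupling ω×(Iω) = (-0.0192, -0.0792, -0.0528)
angular accel α = (0.4867, 0.5767, 1.6853)
ω' = ω + α·dt = (-1.0903, 0.8115, -0.7663)
Hamilton product q⊗(0,ω) = (0.8000000, -0.8000000, -1.1000000, 0.0000000)
q' = normalize(q + ½dt·q⊗(0,ω)) = (0.0080, -0.0080, -0.0110, 0.9999)

ω' = (-1.0903, 0.8115, -0.7663)
q' = (0.0080, -0.0080, -0.0110, 0.9999)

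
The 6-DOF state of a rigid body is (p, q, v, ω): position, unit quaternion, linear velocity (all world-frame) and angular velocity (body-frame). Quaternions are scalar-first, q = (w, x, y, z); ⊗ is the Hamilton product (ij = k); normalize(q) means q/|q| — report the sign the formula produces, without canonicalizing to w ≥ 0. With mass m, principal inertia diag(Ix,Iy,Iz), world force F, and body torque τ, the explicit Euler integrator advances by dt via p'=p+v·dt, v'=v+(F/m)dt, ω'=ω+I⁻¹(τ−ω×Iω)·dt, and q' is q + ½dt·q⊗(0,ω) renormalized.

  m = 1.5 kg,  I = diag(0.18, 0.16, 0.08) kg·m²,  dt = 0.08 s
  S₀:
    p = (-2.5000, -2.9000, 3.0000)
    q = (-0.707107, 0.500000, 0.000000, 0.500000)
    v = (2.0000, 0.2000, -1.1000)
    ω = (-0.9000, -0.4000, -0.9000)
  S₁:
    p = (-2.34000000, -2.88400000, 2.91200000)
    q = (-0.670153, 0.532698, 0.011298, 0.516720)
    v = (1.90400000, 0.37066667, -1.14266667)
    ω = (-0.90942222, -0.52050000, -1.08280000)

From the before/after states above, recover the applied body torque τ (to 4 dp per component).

τ = (-0.0500, -0.1600, -0.1900)

rate change Δω = (-0.00942222, -0.12050000, -0.18280000)
precession coupling = (-0.0288, 0.0810, -0.0072)
τ = I·(Δω/dt) + ω₀×(Iω₀) = (-0.0500, -0.1600, -0.1900)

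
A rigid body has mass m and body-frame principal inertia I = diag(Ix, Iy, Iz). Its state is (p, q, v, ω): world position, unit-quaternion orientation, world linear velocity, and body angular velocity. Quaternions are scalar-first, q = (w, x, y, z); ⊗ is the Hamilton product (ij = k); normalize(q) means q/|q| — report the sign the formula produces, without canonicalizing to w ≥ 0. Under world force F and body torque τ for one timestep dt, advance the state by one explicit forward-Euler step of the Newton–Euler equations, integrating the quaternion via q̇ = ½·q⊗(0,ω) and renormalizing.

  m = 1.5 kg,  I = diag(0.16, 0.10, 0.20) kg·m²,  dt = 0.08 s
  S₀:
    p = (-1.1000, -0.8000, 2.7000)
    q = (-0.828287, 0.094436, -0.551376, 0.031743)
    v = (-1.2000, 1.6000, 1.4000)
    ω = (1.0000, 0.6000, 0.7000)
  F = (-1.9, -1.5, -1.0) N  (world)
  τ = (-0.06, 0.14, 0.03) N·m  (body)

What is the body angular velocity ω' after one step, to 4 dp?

ω' = (0.9490, 0.7344, 0.7264)

α = I⁻¹(τ − ω×Iω) = (-0.6375, 1.6800, 0.3300)
ω + α·dt = (0.9490, 0.7344, 0.7264)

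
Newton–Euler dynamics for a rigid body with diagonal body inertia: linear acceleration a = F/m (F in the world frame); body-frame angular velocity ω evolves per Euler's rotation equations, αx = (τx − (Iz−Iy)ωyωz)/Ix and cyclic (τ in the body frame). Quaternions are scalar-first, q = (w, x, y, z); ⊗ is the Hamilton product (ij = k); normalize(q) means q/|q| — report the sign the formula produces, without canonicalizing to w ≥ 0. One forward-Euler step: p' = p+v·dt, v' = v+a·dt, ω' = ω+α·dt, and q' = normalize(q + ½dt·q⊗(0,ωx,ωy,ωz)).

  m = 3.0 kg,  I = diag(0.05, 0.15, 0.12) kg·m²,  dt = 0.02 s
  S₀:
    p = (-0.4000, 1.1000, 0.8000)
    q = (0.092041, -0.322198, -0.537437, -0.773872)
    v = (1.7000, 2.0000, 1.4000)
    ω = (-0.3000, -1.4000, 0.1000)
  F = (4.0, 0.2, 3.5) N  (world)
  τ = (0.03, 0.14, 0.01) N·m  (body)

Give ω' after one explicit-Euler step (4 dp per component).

ω' = (-0.2897, -1.3816, 0.0947)

(τ − ω×Iω)/I = (0.5160, 0.9193, -0.2667)
ω' = ω + α·dt = (-0.2897, -1.3816, 0.0947)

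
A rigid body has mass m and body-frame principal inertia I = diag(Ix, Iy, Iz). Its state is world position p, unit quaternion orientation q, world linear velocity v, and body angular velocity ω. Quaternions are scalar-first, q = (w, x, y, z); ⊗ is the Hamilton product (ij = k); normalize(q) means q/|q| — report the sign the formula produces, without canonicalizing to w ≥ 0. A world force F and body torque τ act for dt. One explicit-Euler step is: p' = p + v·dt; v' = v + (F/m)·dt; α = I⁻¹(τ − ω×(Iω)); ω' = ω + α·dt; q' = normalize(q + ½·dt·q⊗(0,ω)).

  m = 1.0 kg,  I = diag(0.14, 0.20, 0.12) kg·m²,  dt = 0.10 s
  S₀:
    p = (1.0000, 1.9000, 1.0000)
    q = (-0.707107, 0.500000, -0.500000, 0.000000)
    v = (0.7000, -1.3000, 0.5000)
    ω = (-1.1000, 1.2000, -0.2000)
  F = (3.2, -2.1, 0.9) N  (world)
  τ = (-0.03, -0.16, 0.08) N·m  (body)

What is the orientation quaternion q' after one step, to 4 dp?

2q̇ = q⊗(0,ω) = (1.1500000, 0.8778177, -0.7485284, 0.1914214)
q + ½dt·q⊗(0,ω), renormalized = (-0.6474, 0.5421, -0.5356, 0.0095)

q' = (-0.6474, 0.5421, -0.5356, 0.0095)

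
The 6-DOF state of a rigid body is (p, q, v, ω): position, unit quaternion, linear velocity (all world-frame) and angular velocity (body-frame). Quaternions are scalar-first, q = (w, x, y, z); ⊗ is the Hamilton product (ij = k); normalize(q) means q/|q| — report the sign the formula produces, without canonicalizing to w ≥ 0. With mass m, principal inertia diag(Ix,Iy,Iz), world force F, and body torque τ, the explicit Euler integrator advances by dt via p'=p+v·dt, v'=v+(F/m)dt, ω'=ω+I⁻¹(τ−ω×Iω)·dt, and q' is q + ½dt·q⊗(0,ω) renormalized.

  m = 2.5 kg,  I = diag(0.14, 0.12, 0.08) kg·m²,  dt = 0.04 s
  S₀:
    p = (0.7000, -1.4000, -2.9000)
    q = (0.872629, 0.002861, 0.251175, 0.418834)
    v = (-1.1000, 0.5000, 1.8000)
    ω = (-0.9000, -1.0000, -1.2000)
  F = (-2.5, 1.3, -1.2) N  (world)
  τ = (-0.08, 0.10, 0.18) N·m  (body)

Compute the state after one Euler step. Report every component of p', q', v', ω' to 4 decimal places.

p' = (0.6560, -1.3800, -2.8280)
q' = (0.8872, -0.0105, 0.2261, 0.4021)
v' = (-1.1400, 0.5208, 1.7808)
ω' = (-0.9091, -0.9883, -1.1010)

a = F/m = (-1.0000, 0.5200, -0.4800)
new position p' = (0.6560, -1.3800, -2.8280)
v' = v + a·dt = (-1.1400, 0.5208, 1.7808)
angular accel α = (-0.2286, 0.2933, 2.4750)
ω' = ω + α·dt = (-0.9091, -0.9883, -1.1010)
2q̇ = q⊗(0,ω) = (0.7563507, -0.6679421, -1.2461464, -0.8239583)
q' = normalize(q + ½dt·q⊗(0,ω)) = (0.8872, -0.0105, 0.2261, 0.4021)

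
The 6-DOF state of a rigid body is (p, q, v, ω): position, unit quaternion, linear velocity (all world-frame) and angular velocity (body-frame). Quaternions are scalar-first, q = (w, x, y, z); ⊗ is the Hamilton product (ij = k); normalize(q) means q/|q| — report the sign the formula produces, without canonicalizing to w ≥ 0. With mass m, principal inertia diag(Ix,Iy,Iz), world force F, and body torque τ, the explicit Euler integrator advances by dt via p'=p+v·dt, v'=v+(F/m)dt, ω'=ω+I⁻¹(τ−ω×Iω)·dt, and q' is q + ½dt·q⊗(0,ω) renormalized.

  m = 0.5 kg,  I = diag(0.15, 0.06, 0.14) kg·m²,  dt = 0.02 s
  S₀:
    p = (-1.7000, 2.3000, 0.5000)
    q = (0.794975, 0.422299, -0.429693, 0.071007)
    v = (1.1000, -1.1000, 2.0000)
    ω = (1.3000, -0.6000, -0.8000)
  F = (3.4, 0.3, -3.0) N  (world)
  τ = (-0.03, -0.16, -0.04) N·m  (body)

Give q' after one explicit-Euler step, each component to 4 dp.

q⊗(0,ω) = (-0.7499989, 1.4198261, -0.0468367, -0.3307585)
updated quaternion q' = (0.7874, 0.4364, -0.4301, 0.0677)

q' = (0.7874, 0.4364, -0.4301, 0.0677)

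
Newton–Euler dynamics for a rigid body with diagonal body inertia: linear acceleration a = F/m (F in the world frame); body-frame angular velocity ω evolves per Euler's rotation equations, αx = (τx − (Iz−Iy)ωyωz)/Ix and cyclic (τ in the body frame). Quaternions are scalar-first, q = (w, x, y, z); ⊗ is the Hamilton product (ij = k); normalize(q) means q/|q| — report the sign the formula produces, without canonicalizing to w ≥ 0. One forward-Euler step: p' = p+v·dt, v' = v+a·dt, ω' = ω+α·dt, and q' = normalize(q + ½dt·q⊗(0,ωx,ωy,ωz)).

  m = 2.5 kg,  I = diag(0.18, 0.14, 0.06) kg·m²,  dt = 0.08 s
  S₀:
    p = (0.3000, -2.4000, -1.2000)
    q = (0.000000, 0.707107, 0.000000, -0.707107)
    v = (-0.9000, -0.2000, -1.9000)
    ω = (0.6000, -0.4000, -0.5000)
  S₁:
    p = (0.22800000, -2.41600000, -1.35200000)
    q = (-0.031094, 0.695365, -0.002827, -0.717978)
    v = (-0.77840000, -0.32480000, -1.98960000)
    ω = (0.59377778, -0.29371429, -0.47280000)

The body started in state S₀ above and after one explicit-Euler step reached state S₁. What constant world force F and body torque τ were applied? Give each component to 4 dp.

F = (3.8000, -3.9000, -2.8000)
τ = (-0.0300, 0.1500, 0.0300)

Δω = ω₁−ω₀ = (-0.00622222, 0.10628571, 0.02720000)
τ = I·(Δω/dt) + ω₀×(Iω₀) = (-0.0300, 0.1500, 0.0300)
v₁ − v₀ = (0.12160000, -0.12480000, -0.08960000)
m·(v₁−v₀)/dt = (3.8000, -3.9000, -2.8000)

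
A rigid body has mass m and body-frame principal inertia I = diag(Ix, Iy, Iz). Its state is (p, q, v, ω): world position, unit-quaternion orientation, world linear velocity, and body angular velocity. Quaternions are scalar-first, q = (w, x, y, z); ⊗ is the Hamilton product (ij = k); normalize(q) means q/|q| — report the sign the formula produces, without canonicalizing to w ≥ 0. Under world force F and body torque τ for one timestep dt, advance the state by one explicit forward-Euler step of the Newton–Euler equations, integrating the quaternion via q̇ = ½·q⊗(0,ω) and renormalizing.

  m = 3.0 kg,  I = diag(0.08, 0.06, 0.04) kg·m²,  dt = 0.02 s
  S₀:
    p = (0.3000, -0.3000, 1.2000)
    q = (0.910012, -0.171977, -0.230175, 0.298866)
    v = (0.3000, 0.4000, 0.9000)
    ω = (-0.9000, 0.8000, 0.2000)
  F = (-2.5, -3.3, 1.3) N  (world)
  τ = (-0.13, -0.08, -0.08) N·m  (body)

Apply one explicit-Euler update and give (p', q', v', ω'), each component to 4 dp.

angular accel α = (-1.5850, -1.2133, -2.3600)
ω + α·dt = (-0.9317, 0.7757, 0.1528)
q⊗(0,ω) = (-0.0304125, -1.1041386, 0.4934256, -0.1627367)
q + ½dt·q⊗(0,ω), renormalized = (0.9096, -0.1830, -0.2252, 0.2972)
a = (-0.8333, -1.1000, 0.4333)
p' = p + v·dt = (0.3060, -0.2920, 1.2180)
v' = v + a·dt = (0.2833, 0.3780, 0.9087)

p' = (0.3060, -0.2920, 1.2180)
q' = (0.9096, -0.1830, -0.2252, 0.2972)
v' = (0.2833, 0.3780, 0.9087)
ω' = (-0.9317, 0.7757, 0.1528)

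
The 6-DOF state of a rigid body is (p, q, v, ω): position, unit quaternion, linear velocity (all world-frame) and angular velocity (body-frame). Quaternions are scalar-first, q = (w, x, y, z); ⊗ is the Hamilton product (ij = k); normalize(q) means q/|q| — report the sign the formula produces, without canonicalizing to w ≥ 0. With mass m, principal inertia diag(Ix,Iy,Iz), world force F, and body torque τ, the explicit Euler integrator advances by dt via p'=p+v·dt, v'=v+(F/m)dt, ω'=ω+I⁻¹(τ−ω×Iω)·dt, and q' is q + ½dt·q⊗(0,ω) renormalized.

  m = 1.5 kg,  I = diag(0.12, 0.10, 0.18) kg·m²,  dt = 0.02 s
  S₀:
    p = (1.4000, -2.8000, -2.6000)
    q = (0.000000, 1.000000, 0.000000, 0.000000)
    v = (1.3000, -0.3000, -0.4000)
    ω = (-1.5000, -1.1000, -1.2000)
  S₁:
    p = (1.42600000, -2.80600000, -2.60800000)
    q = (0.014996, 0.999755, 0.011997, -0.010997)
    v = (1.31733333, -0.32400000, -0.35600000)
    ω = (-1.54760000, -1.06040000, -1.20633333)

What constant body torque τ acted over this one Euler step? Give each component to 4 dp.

ω₁ − ω₀ = (-0.04760000, 0.03960000, -0.00633333)
τ = I·(Δω/dt) + ω₀×(Iω₀) = (-0.1800, 0.0900, -0.0900)

τ = (-0.1800, 0.0900, -0.0900)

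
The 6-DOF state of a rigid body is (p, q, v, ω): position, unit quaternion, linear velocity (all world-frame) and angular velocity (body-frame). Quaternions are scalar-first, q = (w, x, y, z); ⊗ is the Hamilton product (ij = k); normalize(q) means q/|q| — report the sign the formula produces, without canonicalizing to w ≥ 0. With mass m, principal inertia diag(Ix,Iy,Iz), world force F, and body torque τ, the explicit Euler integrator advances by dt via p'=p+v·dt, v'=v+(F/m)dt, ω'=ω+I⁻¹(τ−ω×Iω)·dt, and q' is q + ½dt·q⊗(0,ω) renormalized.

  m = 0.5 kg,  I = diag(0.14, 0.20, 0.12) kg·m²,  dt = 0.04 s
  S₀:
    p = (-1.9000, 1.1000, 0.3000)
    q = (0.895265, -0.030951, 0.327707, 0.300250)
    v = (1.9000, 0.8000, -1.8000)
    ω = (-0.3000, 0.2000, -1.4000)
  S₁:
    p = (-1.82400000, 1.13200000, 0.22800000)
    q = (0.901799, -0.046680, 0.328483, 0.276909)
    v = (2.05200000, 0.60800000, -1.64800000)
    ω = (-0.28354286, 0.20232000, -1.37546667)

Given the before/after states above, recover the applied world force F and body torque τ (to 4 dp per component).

ω₁ − ω₀ = (0.01645714, 0.00232000, 0.02453333)
precession coupling = (0.0224, 0.0084, -0.0036)
applied torque τ = (0.0800, 0.0200, 0.0700)
v₁ − v₀ = (0.15200000, -0.19200000, 0.15200000)
applied force F = (1.9000, -2.4000, 1.9000)

F = (1.9000, -2.4000, 1.9000)
τ = (0.0800, 0.0200, 0.0700)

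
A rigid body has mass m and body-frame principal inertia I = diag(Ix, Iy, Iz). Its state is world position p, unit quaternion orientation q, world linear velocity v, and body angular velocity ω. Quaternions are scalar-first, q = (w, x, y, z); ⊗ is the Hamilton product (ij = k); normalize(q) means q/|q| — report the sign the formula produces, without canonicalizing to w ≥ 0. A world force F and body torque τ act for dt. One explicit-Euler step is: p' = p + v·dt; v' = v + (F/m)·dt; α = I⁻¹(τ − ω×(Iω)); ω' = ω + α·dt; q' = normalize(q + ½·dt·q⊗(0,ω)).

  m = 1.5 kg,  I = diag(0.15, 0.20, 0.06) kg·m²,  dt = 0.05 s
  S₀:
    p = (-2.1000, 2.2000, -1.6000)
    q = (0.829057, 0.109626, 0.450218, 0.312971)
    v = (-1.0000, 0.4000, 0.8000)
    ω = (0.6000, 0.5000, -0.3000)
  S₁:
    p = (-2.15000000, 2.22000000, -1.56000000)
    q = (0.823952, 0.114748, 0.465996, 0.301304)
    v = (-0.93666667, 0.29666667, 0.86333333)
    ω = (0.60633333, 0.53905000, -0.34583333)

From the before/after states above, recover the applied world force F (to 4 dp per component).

F = (1.9000, -3.1000, 1.9000)

Δv = v₁−v₀ = (0.06333333, -0.10333333, 0.06333333)
applied force F = (1.9000, -3.1000, 1.9000)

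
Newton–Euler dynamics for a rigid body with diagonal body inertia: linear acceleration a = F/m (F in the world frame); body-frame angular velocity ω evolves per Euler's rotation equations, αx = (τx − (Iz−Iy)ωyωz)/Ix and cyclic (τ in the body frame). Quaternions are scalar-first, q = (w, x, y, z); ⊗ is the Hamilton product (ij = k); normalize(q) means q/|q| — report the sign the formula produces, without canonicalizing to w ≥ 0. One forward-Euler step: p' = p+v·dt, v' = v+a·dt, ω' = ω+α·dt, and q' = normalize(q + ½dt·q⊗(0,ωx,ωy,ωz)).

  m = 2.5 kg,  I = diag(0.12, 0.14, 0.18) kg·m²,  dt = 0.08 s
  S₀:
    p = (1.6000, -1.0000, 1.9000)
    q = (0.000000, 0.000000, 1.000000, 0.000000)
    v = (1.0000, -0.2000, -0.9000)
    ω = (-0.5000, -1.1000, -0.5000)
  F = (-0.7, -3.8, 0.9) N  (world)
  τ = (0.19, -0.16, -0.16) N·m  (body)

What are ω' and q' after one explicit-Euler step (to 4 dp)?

ω' = (-0.3880, -1.1829, -0.5760)
q' = (0.0439, -0.0200, 0.9986, 0.0200)

α = I⁻¹(τ − ω×Iω) = (1.4000, -1.0357, -0.9500)
ω + α·dt = (-0.3880, -1.1829, -0.5760)
2q̇ = q⊗(0,ω) = (1.1000000, -0.5000000, 0.0000000, 0.5000000)
q' = normalize(q + ½dt·q⊗(0,ω)) = (0.0439, -0.0200, 0.9986, 0.0200)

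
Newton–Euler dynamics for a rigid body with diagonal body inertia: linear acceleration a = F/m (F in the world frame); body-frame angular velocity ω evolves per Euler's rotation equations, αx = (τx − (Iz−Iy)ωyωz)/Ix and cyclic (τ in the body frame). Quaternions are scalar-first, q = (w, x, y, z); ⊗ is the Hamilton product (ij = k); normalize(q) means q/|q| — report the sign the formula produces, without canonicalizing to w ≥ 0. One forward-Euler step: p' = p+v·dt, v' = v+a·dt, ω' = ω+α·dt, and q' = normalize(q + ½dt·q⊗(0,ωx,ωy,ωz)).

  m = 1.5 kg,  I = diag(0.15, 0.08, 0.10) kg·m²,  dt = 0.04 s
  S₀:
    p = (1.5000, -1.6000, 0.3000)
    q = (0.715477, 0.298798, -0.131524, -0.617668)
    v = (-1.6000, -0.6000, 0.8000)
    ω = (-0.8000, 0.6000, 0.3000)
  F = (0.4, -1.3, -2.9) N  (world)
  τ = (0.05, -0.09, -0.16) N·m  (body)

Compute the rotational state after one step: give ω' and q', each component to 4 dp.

gyro term ω×Iω = (0.0036, -0.0120, 0.0336)
α = I⁻¹(τ − ω×Iω) = (0.3093, -0.9750, -1.9360)
ω + α·dt = (-0.7876, 0.5610, 0.2226)
Hamilton product q⊗(0,ω) = (0.5032532, -0.2412380, 0.8337812, 0.2887027)
q' = normalize(q + ½dt·q⊗(0,ω)) = (0.7254, 0.2939, -0.1148, -0.6118)

ω' = (-0.7876, 0.5610, 0.2226)
q' = (0.7254, 0.2939, -0.1148, -0.6118)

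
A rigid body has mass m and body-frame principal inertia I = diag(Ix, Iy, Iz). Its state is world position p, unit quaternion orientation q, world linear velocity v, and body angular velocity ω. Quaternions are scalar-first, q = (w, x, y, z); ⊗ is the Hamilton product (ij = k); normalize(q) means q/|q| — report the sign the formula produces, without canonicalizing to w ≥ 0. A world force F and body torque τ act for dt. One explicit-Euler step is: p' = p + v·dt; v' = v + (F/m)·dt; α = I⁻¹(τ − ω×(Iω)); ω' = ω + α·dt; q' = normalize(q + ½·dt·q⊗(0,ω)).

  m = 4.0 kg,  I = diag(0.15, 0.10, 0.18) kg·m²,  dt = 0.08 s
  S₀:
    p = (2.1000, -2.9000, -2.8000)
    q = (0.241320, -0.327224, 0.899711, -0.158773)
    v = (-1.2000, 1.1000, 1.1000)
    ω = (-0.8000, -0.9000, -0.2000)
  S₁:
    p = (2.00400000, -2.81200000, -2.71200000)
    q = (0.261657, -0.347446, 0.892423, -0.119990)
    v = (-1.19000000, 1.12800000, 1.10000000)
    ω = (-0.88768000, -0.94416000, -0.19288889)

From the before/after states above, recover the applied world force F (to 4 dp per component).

Δv = v₁−v₀ = (0.01000000, 0.02800000, 0.00000000)
F = m·Δv/dt = (0.5000, 1.4000, 0.0000)

F = (0.5000, 1.4000, 0.0000)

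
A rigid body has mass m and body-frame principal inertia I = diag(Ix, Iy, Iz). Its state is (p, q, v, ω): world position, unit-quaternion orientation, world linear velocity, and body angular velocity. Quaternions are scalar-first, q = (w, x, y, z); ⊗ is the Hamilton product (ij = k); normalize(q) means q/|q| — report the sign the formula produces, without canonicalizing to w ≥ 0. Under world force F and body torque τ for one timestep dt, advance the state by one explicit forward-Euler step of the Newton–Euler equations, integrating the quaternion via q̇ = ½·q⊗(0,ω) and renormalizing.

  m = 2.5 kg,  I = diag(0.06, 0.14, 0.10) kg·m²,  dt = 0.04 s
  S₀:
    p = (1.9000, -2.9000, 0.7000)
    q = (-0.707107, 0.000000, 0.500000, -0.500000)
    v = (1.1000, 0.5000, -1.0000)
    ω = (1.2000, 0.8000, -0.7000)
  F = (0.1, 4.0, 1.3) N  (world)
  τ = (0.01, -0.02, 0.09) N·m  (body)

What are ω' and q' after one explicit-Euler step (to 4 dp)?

ω×(Iω) gyroscopic = (0.0224, 0.0336, 0.0768)
(τ − ω×Iω)/I = (-0.2067, -0.3829, 0.1320)
ω + α·dt = (1.1917, 0.7847, -0.6947)
q⊗(0,ω) = (-0.7500000, -0.7985284, -1.1656856, -0.1050251)
q' = normalize(q + ½dt·q⊗(0,ω)) = (-0.7217, -0.0160, 0.4764, -0.5018)

ω' = (1.1917, 0.7847, -0.6947)
q' = (-0.7217, -0.0160, 0.4764, -0.5018)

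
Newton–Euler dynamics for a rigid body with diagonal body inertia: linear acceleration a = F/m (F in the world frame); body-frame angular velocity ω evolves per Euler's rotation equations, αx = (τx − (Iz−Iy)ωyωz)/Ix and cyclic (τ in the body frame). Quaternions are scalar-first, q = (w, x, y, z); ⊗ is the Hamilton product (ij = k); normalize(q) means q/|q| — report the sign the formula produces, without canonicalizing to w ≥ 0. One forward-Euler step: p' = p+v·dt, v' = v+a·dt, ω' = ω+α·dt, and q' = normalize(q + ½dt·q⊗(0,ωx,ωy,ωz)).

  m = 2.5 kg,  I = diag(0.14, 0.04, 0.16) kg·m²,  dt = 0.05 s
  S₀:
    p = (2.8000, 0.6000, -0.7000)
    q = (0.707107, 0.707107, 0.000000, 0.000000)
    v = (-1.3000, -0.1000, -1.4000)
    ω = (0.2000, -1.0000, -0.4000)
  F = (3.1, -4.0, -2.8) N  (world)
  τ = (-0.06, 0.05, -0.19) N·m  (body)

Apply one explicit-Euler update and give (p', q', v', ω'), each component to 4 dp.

gyro term ω×Iω = (0.0480, 0.0016, 0.0200)
α = I⁻¹(τ − ω×Iω) = (-0.7714, 1.2100, -1.3125)
ω' = ω + α·dt = (0.1614, -0.9395, -0.4656)
Hamilton product q⊗(0,ω) = (-0.1414214, 0.1414214, -0.4242642, -0.9899498)
q' = normalize(q + ½dt·q⊗(0,ω)) = (0.7033, 0.7104, -0.0106, -0.0247)
a = (1.2400, -1.6000, -1.1200)
p' = p + v·dt = (2.7350, 0.5950, -0.7700)
v + (F/m)dt = (-1.2380, -0.1800, -1.4560)

p' = (2.7350, 0.5950, -0.7700)
q' = (0.7033, 0.7104, -0.0106, -0.0247)
v' = (-1.2380, -0.1800, -1.4560)
ω' = (0.1614, -0.9395, -0.4656)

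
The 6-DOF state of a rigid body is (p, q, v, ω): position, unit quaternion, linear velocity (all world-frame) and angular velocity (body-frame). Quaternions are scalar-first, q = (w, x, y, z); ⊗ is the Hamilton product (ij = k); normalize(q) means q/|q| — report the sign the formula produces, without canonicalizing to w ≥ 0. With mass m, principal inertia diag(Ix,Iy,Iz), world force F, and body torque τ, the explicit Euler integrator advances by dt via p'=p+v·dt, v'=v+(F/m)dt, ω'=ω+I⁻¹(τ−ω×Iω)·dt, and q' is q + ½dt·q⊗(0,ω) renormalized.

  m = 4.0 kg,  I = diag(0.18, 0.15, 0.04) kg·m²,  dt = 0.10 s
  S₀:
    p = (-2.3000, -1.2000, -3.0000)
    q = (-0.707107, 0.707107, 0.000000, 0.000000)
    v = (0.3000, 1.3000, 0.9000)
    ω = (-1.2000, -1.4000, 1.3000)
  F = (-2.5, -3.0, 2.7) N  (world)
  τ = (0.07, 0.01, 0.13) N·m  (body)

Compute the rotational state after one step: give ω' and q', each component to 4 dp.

precession coupling ω×(Iω) = (0.2002, -0.2184, -0.0504)
(τ − ω×Iω)/I = (-0.7233, 1.5227, 4.5100)
new body rate ω' = (-1.2723, -1.2477, 1.7510)
q⊗(0,ω) = (0.8485284, 0.8485284, 0.0707107, -1.9091889)
q + ½dt·q⊗(0,ω), renormalized = (-0.6605, 0.7448, 0.0035, -0.0949)

ω' = (-1.2723, -1.2477, 1.7510)
q' = (-0.6605, 0.7448, 0.0035, -0.0949)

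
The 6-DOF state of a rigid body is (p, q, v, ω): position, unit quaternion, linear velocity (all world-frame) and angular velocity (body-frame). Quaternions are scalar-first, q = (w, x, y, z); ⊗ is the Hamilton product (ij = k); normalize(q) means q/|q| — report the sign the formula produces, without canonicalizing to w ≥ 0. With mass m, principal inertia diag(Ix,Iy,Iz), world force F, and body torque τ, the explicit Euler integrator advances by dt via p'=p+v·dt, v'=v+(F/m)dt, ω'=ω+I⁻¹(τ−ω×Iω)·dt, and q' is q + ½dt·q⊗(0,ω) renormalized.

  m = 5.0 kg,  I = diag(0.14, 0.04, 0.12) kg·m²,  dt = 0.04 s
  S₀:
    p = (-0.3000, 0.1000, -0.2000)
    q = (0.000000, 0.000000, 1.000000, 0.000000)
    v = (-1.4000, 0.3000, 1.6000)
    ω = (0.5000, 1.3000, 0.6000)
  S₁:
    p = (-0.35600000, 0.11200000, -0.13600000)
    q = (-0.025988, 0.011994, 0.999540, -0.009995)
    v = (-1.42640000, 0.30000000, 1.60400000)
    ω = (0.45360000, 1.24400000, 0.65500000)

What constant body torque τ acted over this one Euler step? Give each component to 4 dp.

τ = (-0.1000, -0.0500, 0.1000)

Δω = ω₁−ω₀ = (-0.04640000, -0.05600000, 0.05500000)
precession coupling = (0.0624, 0.0060, -0.0650)
I·α + gyro = (-0.1000, -0.0500, 0.1000)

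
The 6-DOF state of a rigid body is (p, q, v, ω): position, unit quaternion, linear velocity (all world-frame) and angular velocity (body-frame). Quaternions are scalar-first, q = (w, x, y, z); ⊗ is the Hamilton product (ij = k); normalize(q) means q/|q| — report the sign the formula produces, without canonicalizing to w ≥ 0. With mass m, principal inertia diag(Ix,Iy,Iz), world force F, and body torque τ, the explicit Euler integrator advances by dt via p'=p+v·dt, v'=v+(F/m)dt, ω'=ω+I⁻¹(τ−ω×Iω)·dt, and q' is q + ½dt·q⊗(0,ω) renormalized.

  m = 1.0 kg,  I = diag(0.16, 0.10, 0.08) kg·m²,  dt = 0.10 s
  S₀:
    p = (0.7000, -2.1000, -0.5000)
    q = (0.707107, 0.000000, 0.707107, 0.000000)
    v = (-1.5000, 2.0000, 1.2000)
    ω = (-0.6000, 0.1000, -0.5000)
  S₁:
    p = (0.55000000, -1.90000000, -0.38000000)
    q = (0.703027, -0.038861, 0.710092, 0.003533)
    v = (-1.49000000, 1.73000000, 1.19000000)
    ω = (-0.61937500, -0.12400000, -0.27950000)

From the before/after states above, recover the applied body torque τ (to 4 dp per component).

ω₁ − ω₀ = (-0.01937500, -0.22400000, 0.22050000)
gyro term ω₀×Iω₀ = (0.0010, 0.0240, 0.0036)
τ = I·(Δω/dt) + ω₀×(Iω₀) = (-0.0300, -0.2000, 0.1800)

τ = (-0.0300, -0.2000, 0.1800)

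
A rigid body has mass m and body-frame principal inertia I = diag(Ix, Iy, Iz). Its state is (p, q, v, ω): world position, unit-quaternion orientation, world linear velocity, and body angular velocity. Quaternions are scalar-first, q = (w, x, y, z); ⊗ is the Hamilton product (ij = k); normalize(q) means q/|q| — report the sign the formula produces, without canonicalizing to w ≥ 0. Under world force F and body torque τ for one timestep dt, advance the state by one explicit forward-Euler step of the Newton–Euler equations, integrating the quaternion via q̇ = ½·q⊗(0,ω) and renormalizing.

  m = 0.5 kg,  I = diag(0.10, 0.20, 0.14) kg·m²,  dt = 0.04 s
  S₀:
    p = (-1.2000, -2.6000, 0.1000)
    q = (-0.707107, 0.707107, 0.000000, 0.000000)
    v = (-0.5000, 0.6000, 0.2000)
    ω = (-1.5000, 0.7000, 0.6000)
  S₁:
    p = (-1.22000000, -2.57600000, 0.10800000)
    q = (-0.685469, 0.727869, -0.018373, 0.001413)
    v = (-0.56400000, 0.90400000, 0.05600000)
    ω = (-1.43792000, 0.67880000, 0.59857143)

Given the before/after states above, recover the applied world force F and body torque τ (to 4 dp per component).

F = (-0.8000, 3.8000, -1.8000)
τ = (0.1300, -0.0700, -0.1100)

Δv = v₁−v₀ = (-0.06400000, 0.30400000, -0.14400000)
F = m·Δv/dt = (-0.8000, 3.8000, -1.8000)
Δω = ω₁−ω₀ = (0.06208000, -0.02120000, -0.00142857)
gyro term ω₀×Iω₀ = (-0.0252, 0.0360, -0.1050)
applied torque τ = (0.1300, -0.0700, -0.1100)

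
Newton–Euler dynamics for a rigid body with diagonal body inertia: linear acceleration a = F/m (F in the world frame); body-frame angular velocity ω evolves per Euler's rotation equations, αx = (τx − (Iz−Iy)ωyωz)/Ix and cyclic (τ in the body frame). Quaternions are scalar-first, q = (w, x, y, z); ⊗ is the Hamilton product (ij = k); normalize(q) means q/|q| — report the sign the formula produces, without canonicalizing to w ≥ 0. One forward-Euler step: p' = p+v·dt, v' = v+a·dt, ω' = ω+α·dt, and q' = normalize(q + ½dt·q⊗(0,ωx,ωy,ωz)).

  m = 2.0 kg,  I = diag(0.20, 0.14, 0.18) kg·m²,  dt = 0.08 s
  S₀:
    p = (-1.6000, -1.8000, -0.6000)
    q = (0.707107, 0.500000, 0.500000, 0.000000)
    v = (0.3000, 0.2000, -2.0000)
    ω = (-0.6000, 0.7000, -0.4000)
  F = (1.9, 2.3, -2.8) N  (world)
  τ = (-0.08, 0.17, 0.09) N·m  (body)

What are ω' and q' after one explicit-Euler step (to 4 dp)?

ω' = (-0.6275, 0.7944, -0.3712)
q' = (0.7045, 0.4746, 0.5274, 0.0147)

ω×(Iω) gyroscopic = (-0.0112, 0.0048, 0.0252)
angular accel α = (-0.3440, 1.1800, 0.3600)
ω + α·dt = (-0.6275, 0.7944, -0.3712)
q⊗(0,ω) = (-0.0500000, -0.6242642, 0.6949749, 0.3671572)
q' = normalize(q + ½dt·q⊗(0,ω)) = (0.7045, 0.4746, 0.5274, 0.0147)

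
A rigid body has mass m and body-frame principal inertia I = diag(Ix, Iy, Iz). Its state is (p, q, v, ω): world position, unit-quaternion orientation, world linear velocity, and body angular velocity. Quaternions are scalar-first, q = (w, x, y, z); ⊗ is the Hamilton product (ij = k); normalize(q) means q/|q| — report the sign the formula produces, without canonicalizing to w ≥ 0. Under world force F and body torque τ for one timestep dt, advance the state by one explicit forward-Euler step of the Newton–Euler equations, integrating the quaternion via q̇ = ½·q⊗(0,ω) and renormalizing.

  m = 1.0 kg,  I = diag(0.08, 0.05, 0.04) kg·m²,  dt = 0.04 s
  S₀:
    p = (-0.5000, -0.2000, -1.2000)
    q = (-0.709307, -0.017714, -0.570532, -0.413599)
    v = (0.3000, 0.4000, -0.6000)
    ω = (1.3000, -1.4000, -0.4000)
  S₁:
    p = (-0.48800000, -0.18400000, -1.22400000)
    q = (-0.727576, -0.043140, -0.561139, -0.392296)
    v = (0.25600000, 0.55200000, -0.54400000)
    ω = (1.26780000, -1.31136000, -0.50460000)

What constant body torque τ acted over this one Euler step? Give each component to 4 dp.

τ = (-0.0700, 0.0900, -0.0500)

Δω = ω₁−ω₀ = (-0.03220000, 0.08864000, -0.10460000)
ω₀×(Iω₀) = (-0.0056, -0.0208, 0.0546)
applied torque τ = (-0.0700, 0.0900, -0.0500)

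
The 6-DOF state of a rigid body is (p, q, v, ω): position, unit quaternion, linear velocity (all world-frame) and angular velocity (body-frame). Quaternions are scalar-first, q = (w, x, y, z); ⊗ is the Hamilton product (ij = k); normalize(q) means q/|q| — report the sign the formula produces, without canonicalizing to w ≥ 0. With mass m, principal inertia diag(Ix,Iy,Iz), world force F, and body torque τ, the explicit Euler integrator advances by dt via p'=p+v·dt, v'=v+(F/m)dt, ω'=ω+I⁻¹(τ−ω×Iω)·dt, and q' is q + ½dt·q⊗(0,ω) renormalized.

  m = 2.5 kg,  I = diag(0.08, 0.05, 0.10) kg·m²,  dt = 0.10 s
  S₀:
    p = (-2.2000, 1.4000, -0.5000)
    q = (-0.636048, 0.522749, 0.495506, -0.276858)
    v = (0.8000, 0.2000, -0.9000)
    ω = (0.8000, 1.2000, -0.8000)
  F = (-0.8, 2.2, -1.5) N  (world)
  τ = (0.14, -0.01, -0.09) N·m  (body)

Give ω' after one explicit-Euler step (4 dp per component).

ω' = (1.0350, 1.1544, -0.8612)

ω×(Iω) gyroscopic = (-0.0480, 0.0128, -0.0288)
(τ − ω×Iω)/I = (2.3500, -0.4560, -0.6120)
ω' = ω + α·dt = (1.0350, 1.1544, -0.8612)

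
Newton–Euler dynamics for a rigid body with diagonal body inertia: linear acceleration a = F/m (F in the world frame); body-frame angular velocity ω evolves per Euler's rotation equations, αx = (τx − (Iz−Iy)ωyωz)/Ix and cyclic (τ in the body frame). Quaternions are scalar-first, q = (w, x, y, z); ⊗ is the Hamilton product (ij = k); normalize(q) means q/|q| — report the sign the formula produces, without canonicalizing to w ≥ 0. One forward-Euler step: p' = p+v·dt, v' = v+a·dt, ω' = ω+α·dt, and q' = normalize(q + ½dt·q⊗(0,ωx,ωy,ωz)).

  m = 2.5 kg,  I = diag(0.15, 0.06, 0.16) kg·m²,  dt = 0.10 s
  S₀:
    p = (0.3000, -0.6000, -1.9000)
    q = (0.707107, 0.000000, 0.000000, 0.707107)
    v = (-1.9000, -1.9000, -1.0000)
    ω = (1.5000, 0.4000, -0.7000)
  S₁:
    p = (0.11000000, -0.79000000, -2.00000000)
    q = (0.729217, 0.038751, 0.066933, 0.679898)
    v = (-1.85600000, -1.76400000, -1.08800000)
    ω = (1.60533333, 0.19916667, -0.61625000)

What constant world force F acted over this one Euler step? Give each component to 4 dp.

F = (1.1000, 3.4000, -2.2000)

Δv = v₁−v₀ = (0.04400000, 0.13600000, -0.08800000)
F = m·Δv/dt = (1.1000, 3.4000, -2.2000)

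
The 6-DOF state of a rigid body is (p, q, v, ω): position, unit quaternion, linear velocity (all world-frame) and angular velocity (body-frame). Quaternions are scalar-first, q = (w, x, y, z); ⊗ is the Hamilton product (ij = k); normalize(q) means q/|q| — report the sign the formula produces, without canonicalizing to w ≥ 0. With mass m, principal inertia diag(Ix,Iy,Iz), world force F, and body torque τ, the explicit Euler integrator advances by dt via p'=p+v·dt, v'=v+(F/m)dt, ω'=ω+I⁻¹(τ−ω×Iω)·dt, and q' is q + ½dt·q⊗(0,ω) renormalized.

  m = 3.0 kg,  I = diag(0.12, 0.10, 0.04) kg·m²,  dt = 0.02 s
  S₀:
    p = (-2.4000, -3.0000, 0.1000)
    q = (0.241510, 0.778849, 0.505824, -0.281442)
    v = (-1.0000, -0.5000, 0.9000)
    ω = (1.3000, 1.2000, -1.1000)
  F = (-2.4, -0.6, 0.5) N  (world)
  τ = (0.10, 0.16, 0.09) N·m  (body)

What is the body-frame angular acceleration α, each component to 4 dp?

precession coupling ω×(Iω) = (0.0792, -0.1144, -0.0312)
angular accel α = (0.1733, 2.7440, 3.0300)

α = (0.1733, 2.7440, 3.0300)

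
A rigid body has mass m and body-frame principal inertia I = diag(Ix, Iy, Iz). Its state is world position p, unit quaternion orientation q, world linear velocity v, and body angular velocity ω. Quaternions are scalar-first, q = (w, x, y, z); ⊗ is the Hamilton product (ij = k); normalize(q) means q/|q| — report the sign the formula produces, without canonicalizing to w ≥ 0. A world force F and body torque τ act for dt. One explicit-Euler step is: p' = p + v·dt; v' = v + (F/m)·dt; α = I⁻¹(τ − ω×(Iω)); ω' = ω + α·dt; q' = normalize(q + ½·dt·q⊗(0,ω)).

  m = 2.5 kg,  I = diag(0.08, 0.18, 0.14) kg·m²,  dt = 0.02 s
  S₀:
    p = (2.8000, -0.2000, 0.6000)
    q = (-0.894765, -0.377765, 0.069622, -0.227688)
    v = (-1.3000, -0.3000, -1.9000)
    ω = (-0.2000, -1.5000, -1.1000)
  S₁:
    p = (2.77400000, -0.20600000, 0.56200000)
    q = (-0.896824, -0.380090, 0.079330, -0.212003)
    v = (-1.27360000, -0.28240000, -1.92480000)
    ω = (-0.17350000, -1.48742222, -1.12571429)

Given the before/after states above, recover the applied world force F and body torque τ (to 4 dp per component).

ω₁ − ω₀ = (0.02650000, 0.01257778, -0.02571429)
τ = I·(Δω/dt) + ω₀×(Iω₀) = (0.0400, 0.1000, -0.1500)
velocity change Δv = (0.02640000, 0.01760000, -0.02480000)
F = m·Δv/dt = (3.3000, 2.2000, -3.1000)

F = (3.3000, 2.2000, -3.1000)
τ = (0.0400, 0.1000, -0.1500)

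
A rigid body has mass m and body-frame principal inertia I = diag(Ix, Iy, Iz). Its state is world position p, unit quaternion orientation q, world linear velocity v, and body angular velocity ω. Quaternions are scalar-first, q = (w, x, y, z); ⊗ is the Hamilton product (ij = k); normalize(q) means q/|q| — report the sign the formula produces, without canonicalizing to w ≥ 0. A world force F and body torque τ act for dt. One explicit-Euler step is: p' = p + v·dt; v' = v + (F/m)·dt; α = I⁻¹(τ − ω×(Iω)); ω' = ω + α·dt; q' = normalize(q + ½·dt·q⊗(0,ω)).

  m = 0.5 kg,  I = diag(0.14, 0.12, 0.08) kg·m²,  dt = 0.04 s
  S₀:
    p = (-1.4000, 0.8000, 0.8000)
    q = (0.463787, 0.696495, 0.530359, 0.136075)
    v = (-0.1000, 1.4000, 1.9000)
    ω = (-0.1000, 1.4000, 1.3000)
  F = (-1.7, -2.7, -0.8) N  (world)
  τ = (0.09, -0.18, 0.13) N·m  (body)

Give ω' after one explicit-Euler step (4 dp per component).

ω' = (-0.0535, 1.3426, 1.3636)

gyro term ω×Iω = (-0.0728, -0.0078, 0.0028)
(τ − ω×Iω)/I = (1.1629, -1.4350, 1.5900)
ω + α·dt = (-0.0535, 1.3426, 1.3636)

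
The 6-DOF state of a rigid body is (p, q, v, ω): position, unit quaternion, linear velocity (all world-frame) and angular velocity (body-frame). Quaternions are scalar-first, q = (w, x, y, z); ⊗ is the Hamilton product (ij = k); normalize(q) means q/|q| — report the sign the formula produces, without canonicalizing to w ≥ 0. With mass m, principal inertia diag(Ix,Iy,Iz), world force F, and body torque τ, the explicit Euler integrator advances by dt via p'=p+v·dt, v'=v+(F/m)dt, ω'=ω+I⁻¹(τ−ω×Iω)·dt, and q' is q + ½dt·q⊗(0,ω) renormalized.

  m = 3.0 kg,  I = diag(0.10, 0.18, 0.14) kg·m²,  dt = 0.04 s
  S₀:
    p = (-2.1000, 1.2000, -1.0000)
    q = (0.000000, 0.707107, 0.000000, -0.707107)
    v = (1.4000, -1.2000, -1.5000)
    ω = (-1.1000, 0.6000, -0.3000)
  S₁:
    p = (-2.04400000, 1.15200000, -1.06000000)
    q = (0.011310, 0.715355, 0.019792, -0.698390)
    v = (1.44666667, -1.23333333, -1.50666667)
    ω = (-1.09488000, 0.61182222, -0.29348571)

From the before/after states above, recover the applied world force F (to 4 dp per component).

velocity change Δv = (0.04666667, -0.03333333, -0.00666667)
m·(v₁−v₀)/dt = (3.5000, -2.5000, -0.5000)

F = (3.5000, -2.5000, -0.5000)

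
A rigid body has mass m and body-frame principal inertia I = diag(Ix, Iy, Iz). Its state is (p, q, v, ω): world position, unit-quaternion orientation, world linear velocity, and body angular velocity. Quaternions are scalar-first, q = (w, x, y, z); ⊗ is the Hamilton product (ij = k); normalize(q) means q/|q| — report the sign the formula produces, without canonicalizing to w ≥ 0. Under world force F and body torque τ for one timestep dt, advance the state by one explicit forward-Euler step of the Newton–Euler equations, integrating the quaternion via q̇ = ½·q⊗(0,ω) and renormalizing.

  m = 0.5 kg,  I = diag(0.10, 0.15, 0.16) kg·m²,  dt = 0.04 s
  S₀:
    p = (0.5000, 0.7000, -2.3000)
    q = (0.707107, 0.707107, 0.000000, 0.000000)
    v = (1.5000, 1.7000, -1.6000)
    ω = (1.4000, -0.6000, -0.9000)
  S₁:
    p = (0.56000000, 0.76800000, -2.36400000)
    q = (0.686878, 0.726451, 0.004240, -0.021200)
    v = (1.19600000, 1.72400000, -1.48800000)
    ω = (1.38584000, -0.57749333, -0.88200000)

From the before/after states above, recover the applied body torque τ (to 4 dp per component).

τ = (-0.0300, 0.1600, 0.0300)

rate change Δω = (-0.01416000, 0.02250667, 0.01800000)
precession coupling = (0.0054, 0.0756, -0.0420)
applied torque τ = (-0.0300, 0.1600, 0.0300)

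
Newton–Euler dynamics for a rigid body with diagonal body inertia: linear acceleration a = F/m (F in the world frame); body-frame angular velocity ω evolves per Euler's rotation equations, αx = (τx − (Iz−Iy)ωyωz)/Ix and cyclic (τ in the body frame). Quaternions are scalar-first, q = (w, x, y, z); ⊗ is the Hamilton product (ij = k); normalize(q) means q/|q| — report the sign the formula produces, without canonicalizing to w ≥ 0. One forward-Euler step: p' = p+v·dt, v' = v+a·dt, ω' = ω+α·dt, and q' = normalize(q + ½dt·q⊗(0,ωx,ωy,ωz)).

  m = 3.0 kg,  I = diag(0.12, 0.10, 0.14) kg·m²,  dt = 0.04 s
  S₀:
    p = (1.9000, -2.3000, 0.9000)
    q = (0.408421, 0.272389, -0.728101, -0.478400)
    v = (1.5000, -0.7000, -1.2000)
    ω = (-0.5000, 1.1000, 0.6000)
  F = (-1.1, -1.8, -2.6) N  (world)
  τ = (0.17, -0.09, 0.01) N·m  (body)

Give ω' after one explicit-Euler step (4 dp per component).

ω' = (-0.4521, 1.0616, 0.5997)

(τ − ω×Iω)/I = (1.1967, -0.9600, -0.0071)
ω + α·dt = (-0.4521, 1.0616, 0.5997)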